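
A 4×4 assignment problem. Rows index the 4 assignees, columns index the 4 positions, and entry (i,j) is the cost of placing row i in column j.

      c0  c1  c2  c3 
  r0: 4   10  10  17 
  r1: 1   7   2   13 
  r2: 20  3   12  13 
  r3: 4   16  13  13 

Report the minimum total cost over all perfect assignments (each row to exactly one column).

Minimum assignment cost: 22

optimal assignment: row0→col0 (cost 4), row1→col2 (cost 2), row2→col1 (cost 3), row3→col3 (cost 13)
total = 4 + 2 + 3 + 13 = 22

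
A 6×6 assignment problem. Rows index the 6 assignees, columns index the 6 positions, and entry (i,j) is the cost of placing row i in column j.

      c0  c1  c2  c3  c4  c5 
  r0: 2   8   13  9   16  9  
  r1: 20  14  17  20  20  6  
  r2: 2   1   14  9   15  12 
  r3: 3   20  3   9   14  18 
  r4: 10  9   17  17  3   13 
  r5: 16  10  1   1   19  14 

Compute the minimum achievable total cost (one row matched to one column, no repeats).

Minimum assignment cost: 16

optimal assignment: row0→col0 (cost 2), row1→col5 (cost 6), row2→col1 (cost 1), row3→col2 (cost 3), row4→col4 (cost 3), row5→col3 (cost 1)
total = 2 + 6 + 1 + 3 + 3 + 1 = 16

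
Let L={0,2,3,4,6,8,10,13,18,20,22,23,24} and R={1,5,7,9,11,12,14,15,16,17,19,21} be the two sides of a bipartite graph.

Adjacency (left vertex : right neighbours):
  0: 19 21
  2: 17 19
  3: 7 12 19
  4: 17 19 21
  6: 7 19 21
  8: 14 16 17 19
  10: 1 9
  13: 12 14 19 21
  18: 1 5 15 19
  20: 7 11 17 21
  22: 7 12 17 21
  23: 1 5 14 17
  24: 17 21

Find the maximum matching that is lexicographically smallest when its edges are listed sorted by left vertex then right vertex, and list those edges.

Lex-smallest maximum matching: {(0,19), (2,17), (3,7), (4,21), (8,16), (10,1), (13,14), (18,15), (20,11), (22,12), (23,5)}

|M| = 11 (so the lex-smallest maximum matching has 11 edges)
process left vertices in ascending order; for each, take the smallest-labelled available neighbour that still permits 11 edges overall, or leave it unmatched if none does
lex-smallest matching: {0-19, 2-17, 3-7, 4-21, 8-16, 10-1, 13-14, 18-15, 20-11, 22-12, 23-5}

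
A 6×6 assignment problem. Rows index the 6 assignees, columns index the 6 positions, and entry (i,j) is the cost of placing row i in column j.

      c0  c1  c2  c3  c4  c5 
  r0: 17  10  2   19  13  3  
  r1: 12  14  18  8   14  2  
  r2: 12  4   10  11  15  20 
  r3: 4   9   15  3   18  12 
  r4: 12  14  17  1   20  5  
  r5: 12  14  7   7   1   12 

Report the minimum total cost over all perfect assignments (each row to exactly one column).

Minimum assignment cost: 14

optimal assignment: row0→col2 (cost 2), row1→col5 (cost 2), row2→col1 (cost 4), row3→col0 (cost 4), row4→col3 (cost 1), row5→col4 (cost 1)
total = 2 + 2 + 4 + 4 + 1 + 1 = 14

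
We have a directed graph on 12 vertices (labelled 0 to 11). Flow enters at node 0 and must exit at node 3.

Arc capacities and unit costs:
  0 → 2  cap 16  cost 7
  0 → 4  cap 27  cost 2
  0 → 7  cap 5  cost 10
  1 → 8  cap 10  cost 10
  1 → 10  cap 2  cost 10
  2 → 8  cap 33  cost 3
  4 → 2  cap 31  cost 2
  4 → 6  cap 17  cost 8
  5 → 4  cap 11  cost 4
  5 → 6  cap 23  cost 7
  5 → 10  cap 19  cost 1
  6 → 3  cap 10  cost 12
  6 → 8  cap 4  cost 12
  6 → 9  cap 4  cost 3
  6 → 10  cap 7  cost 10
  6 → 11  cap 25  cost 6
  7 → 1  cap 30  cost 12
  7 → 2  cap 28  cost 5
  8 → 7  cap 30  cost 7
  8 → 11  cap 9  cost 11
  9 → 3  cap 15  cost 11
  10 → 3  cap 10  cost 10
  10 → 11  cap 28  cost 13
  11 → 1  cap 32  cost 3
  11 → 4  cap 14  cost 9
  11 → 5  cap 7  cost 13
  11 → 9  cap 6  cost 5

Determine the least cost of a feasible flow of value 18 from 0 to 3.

shortest-cost path #1: 0→4→6→3 push 10 @ unit cost 22 (adds 220)
shortest-cost path #2: 0→4→6→9→3 push 4 @ unit cost 24 (adds 96)
shortest-cost path #3: 0→4→6→10→3 push 3 @ unit cost 30 (adds 90)
shortest-cost path #4: 0→4→2→8→11→9→3 push 1 @ unit cost 34 (adds 34)
total cost = 440

Minimum cost for 18 units: 440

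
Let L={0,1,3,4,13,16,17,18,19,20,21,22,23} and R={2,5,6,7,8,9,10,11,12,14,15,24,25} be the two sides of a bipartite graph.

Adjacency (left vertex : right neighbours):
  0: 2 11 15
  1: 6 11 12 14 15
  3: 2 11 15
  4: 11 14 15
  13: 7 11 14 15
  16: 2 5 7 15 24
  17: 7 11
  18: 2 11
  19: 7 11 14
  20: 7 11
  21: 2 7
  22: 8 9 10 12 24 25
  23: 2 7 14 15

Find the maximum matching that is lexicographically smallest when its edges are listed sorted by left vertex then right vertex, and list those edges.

Lex-smallest maximum matching: {(0,2), (1,6), (3,11), (4,14), (13,7), (16,5), (22,8), (23,15)}

|M| = 8 (so the lex-smallest maximum matching has 8 edges)
process left vertices in ascending order; for each, take the smallest-labelled available neighbour that still permits 8 edges overall, or leave it unmatched if none does
lex-smallest matching: {0-2, 1-6, 3-11, 4-14, 13-7, 16-5, 22-8, 23-15}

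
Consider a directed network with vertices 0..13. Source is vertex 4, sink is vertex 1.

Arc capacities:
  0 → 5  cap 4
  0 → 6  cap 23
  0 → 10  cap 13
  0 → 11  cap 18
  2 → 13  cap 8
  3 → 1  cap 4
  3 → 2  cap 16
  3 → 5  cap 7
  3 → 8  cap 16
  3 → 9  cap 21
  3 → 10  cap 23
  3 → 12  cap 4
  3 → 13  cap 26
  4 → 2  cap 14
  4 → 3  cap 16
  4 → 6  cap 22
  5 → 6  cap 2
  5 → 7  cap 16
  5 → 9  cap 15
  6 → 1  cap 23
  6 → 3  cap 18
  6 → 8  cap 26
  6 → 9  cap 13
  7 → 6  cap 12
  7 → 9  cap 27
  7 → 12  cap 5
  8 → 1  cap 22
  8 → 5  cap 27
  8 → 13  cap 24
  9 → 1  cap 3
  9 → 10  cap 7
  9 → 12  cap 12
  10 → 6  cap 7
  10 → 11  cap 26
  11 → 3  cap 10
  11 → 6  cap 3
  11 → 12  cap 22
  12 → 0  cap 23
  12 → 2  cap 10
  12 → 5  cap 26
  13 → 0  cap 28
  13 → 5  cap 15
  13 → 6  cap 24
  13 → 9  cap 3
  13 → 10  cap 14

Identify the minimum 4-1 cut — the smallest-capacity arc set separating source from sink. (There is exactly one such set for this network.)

Min-cut arcs: {(2,13), (4,3), (4,6)} (total capacity 46)

augment #1: 4→3→1 push 4
augment #2: 4→6→1 push 22
augment #3: 4→3→8→1 push 12
augment #4: 4→2→13→6→1 push 1
augment #5: 4→2→13→9→1 push 3
augment #6: 4→2→13→6→8→1 push 4
max flow = 46; residual-reachable set from 4 gives S-side
cut edges (S→T): {(2,13), (4,3), (4,6)} total cap 46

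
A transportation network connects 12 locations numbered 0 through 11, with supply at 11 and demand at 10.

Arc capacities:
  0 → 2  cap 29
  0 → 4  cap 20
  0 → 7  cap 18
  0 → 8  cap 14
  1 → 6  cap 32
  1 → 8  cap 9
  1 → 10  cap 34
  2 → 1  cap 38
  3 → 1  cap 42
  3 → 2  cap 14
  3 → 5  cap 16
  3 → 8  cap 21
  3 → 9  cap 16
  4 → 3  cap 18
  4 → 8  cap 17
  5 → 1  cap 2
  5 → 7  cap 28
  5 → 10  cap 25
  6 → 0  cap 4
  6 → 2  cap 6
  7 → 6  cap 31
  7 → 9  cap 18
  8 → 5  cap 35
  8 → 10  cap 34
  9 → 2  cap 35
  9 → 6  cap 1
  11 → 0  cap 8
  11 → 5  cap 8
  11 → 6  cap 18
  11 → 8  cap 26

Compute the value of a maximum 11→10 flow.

augment #1: 11→5→10 bottleneck 8, total now 8
augment #2: 11→8→10 bottleneck 26, total now 34
augment #3: 11→0→8→10 bottleneck 8, total now 42
augment #4: 11→6→2→1→10 bottleneck 6, total now 48
augment #5: 11→6→0→2→1→10 bottleneck 4, total now 52

Maximum flow value: 52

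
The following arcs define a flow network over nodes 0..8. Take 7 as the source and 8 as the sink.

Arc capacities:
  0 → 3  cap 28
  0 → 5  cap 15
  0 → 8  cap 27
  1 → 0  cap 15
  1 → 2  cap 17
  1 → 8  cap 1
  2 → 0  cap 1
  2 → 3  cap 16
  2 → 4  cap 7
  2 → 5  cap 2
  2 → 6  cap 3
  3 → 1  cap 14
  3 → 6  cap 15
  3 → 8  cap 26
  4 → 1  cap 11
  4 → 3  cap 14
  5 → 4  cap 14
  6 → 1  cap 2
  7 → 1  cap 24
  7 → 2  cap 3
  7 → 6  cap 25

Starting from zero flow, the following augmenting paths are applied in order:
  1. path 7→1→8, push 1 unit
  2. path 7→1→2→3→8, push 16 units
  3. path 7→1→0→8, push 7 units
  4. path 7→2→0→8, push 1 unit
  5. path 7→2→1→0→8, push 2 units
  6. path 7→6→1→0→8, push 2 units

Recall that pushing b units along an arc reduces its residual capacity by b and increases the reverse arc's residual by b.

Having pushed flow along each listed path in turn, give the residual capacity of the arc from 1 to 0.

after path 1 (7→1→8, push 1): res(1,0)=15
after path 2 (7→1→2→3→8, push 16): res(1,0)=15
after path 3 (7→1→0→8, push 7): res(1,0)=8
after path 4 (7→2→0→8, push 1): res(1,0)=8
after path 5 (7→2→1→0→8, push 2): res(1,0)=6
after path 6 (7→6→1→0→8, push 2): res(1,0)=4

Residual capacity of (1,0): 4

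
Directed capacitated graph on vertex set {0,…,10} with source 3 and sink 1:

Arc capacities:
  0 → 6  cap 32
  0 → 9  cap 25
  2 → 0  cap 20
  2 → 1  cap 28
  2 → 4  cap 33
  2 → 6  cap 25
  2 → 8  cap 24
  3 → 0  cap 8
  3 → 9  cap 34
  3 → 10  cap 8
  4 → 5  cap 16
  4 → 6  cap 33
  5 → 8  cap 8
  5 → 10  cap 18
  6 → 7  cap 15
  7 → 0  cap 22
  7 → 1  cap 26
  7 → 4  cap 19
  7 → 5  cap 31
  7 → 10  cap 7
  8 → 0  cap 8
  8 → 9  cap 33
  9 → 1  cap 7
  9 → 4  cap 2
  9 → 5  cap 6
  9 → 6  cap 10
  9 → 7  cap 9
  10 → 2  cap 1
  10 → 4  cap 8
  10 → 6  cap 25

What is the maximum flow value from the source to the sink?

Maximum flow value: 32

augment #1: 3→9→1 bottleneck 7, total now 7
augment #2: 3→9→7→1 bottleneck 9, total now 16
augment #3: 3→10→2→1 bottleneck 1, total now 17
augment #4: 3→0→6→7→1 bottleneck 8, total now 25
augment #5: 3→9→6→7→1 bottleneck 7, total now 32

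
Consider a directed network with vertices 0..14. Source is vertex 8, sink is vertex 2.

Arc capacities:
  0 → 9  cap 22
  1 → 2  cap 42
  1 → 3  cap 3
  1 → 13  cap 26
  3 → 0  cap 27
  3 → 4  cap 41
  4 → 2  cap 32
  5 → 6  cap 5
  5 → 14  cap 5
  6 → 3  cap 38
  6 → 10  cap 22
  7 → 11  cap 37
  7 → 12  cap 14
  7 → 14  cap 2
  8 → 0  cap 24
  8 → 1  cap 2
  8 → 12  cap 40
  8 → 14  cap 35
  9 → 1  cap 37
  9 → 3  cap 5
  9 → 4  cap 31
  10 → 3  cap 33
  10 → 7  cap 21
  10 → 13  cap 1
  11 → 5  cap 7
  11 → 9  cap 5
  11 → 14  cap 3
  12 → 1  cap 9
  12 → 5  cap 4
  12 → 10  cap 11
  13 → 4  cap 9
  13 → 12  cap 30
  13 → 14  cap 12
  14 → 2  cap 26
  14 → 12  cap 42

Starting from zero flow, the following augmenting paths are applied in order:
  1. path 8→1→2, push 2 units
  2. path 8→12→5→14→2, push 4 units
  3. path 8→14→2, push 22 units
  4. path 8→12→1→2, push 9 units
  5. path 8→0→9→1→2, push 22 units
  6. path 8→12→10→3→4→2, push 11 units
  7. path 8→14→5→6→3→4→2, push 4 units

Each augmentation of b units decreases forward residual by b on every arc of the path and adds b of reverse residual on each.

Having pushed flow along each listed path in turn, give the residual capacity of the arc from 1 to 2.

Residual capacity of (1,2): 9

after path 1 (8→1→2, push 2): res(1,2)=40
after path 2 (8→12→5→14→2, push 4): res(1,2)=40
after path 3 (8→14→2, push 22): res(1,2)=40
after path 4 (8→12→1→2, push 9): res(1,2)=31
after path 5 (8→0→9→1→2, push 22): res(1,2)=9
after path 6 (8→12→10→3→4→2, push 11): res(1,2)=9
after path 7 (8→14→5→6→3→4→2, push 4): res(1,2)=9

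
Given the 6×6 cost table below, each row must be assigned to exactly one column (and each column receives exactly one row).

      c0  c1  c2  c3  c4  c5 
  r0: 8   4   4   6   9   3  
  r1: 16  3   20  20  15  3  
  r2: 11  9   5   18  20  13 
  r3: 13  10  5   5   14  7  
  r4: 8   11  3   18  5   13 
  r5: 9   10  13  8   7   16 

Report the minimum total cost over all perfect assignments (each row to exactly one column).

optimal assignment: row0→col5 (cost 3), row1→col1 (cost 3), row2→col2 (cost 5), row3→col3 (cost 5), row4→col4 (cost 5), row5→col0 (cost 9)
total = 3 + 3 + 5 + 5 + 5 + 9 = 30

Minimum assignment cost: 30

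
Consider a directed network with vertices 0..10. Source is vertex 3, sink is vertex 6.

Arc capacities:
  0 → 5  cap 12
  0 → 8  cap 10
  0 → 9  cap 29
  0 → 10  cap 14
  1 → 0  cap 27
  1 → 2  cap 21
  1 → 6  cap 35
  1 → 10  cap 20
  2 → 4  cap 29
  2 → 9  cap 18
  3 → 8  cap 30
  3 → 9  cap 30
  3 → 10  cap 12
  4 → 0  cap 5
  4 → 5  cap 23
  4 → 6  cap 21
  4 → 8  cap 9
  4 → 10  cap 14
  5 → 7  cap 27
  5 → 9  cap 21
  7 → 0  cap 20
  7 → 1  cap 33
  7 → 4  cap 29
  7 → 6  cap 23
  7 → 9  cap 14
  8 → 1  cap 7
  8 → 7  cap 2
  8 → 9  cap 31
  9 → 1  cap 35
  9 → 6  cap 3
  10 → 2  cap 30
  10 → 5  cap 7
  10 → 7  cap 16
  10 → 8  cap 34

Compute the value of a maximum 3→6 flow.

Maximum flow value: 59

augment #1: 3→9→6 bottleneck 3, total now 3
augment #2: 3→8→1→6 bottleneck 7, total now 10
augment #3: 3→8→7→6 bottleneck 2, total now 12
augment #4: 3→9→1→6 bottleneck 27, total now 39
augment #5: 3→10→7→6 bottleneck 12, total now 51
augment #6: 3→8→9→1→6 bottleneck 1, total now 52
augment #7: 3→8→9→1→2→4→6 bottleneck 7, total now 59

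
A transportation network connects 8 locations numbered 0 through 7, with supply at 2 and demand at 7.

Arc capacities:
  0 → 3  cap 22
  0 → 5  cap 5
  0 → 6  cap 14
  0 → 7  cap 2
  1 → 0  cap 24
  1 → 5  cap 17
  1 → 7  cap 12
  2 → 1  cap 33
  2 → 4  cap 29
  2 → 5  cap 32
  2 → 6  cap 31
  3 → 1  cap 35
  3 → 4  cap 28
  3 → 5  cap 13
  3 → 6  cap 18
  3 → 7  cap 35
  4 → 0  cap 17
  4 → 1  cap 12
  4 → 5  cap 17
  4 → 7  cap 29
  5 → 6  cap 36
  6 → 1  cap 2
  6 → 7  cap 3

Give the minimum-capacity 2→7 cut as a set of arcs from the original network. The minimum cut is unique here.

Min-cut arcs: {(2,1), (2,4), (6,1), (6,7)} (total capacity 67)

augment #1: 2→1→7 push 12
augment #2: 2→4→7 push 29
augment #3: 2→6→7 push 3
augment #4: 2→1→0→7 push 2
augment #5: 2→1→0→3→7 push 19
augment #6: 2→6→1→0→3→7 push 2
max flow = 67; residual-reachable set from 2 gives S-side
cut edges (S→T): {(2,1), (2,4), (6,1), (6,7)} total cap 67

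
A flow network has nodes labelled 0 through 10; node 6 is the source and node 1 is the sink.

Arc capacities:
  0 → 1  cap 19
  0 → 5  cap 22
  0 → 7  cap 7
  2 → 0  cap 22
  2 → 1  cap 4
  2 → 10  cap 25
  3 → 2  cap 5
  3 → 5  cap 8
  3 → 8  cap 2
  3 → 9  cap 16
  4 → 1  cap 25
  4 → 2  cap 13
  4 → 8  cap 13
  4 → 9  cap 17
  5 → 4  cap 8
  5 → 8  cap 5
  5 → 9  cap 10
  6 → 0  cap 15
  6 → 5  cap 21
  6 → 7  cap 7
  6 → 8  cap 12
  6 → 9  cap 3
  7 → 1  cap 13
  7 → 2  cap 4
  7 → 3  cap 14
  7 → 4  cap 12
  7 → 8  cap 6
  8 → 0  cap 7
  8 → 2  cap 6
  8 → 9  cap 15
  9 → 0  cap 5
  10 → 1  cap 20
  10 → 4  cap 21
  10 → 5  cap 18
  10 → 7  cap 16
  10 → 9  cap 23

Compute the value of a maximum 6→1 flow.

augment #1: 6→0→1 bottleneck 15, total now 15
augment #2: 6→7→1 bottleneck 7, total now 22
augment #3: 6→5→4→1 bottleneck 8, total now 30
augment #4: 6→8→0→1 bottleneck 4, total now 34
augment #5: 6→8→2→1 bottleneck 4, total now 38
augment #6: 6→8→0→7→1 bottleneck 3, total now 41
augment #7: 6→8→2→10→1 bottleneck 1, total now 42
augment #8: 6→9→0→7→1 bottleneck 3, total now 45
augment #9: 6→5→8→2→10→1 bottleneck 1, total now 46
augment #10: 6→5→9→0→7→4→1 bottleneck 1, total now 47

Maximum flow value: 47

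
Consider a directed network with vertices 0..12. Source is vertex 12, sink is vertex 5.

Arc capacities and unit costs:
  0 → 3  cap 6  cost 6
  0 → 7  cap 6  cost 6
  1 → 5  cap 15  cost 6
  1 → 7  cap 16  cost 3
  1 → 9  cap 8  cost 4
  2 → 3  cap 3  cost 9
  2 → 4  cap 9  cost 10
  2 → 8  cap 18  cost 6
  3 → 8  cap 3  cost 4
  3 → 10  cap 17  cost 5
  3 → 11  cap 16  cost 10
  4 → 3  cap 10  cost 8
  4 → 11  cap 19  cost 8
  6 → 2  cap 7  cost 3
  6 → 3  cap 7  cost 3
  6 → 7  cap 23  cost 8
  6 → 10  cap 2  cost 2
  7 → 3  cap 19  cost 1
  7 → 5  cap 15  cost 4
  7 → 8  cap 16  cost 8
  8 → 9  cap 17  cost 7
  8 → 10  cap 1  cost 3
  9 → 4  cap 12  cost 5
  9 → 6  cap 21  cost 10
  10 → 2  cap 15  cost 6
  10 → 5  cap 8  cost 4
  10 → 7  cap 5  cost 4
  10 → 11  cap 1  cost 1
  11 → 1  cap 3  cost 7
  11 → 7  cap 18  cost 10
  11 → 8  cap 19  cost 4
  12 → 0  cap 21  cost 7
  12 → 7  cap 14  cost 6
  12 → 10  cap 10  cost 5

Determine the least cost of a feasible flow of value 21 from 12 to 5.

Minimum cost for 21 units: 202

shortest-cost path #1: 12→10→5 push 8 @ unit cost 9 (adds 72)
shortest-cost path #2: 12→7→5 push 13 @ unit cost 10 (adds 130)
total cost = 202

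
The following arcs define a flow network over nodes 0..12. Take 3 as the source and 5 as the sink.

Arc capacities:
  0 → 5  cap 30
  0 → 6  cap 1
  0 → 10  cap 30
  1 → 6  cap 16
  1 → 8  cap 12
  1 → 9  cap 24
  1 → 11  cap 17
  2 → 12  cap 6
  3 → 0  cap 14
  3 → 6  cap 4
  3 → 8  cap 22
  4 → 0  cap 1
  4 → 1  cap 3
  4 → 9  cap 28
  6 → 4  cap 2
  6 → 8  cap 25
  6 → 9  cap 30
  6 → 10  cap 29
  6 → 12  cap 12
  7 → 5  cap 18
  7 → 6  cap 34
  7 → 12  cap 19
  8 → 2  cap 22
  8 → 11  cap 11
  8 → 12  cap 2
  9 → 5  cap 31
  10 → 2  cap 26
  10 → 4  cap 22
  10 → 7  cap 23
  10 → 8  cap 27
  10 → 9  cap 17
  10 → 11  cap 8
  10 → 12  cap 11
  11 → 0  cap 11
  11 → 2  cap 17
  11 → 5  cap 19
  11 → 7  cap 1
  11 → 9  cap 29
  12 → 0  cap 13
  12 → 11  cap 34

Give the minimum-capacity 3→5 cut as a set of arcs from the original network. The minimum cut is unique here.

Min-cut arcs: {(2,12), (3,0), (3,6), (8,11), (8,12)} (total capacity 37)

augment #1: 3→0→5 push 14
augment #2: 3→6→9→5 push 4
augment #3: 3→8→11→5 push 11
augment #4: 3→8→12→0→5 push 2
augment #5: 3→8→2→12→0→5 push 6
max flow = 37; residual-reachable set from 3 gives S-side
cut edges (S→T): {(2,12), (3,0), (3,6), (8,11), (8,12)} total cap 37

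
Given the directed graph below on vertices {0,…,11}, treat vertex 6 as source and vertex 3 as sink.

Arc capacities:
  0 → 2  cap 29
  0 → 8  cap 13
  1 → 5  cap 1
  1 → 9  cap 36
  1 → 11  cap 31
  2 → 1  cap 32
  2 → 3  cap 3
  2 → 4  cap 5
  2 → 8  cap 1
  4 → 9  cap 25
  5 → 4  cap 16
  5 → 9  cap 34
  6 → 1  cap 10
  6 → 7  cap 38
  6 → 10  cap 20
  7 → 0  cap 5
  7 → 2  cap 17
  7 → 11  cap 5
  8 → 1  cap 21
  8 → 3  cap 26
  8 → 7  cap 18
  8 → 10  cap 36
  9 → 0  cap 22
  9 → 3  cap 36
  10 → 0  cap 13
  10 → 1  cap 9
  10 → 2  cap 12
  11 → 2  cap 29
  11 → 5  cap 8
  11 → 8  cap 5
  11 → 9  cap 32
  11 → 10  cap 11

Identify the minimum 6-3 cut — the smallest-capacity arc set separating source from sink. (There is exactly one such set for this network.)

augment #1: 6→1→9→3 push 10
augment #2: 6→7→2→3 push 3
augment #3: 6→7→0→8→3 push 5
augment #4: 6→7→2→8→3 push 1
augment #5: 6→7→11→8→3 push 5
augment #6: 6→10→0→8→3 push 8
augment #7: 6→10→1→9→3 push 9
augment #8: 6→7→2→1→9→3 push 13
augment #9: 6→10→2→1→9→3 push 3
max flow = 57; residual-reachable set from 6 gives S-side
cut edges (S→T): {(6,1), (6,10), (7,0), (7,2), (7,11)} total cap 57

Min-cut arcs: {(6,1), (6,10), (7,0), (7,2), (7,11)} (total capacity 57)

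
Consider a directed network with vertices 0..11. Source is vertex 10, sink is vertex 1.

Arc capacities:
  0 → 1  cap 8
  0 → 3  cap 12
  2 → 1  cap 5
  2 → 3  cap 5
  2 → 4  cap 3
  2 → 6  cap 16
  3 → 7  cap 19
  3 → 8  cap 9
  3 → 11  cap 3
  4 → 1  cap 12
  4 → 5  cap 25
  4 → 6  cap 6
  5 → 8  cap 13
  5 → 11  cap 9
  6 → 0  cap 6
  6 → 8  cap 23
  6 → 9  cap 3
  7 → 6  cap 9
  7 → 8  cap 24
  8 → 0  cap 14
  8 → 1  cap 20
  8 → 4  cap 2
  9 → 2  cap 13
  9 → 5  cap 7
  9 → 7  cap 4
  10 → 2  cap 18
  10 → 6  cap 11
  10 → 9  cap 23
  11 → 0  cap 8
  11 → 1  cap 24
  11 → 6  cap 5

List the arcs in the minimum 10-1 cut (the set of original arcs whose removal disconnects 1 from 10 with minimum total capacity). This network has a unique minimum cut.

augment #1: 10→2→1 push 5
augment #2: 10→2→4→1 push 3
augment #3: 10→6→0→1 push 6
augment #4: 10→6→8→1 push 5
augment #5: 10→2→3→8→1 push 5
augment #6: 10→2→6→8→1 push 5
augment #7: 10→9→5→8→1 push 5
augment #8: 10→9→5→11→1 push 2
augment #9: 10→9→7→8→0→1 push 2
augment #10: 10→9→7→8→4→1 push 2
augment #11: 10→9→2→6→8→3→11→1 push 3
augment #12: 10→9→2→6→8→5→11→1 push 5
max flow = 48; residual-reachable set from 10 gives S-side
cut edges (S→T): {(0,1), (2,1), (2,4), (3,11), (8,1), (8,4), (9,5)} total cap 48

Min-cut arcs: {(0,1), (2,1), (2,4), (3,11), (8,1), (8,4), (9,5)} (total capacity 48)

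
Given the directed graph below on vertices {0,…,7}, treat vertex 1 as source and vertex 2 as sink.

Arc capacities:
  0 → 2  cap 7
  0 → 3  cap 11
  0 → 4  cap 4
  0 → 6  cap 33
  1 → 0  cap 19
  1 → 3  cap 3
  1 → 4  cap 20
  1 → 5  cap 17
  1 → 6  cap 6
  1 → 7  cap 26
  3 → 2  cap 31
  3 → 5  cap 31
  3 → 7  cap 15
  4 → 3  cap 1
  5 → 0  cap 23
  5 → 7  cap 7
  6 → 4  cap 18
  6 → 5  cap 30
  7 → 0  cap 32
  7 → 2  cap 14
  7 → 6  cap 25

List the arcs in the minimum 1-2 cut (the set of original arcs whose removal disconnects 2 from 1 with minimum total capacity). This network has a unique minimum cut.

Min-cut arcs: {(0,2), (0,3), (1,3), (4,3), (7,2)} (total capacity 36)

augment #1: 1→0→2 push 7
augment #2: 1→3→2 push 3
augment #3: 1→7→2 push 14
augment #4: 1→0→3→2 push 11
augment #5: 1→4→3→2 push 1
max flow = 36; residual-reachable set from 1 gives S-side
cut edges (S→T): {(0,2), (0,3), (1,3), (4,3), (7,2)} total cap 36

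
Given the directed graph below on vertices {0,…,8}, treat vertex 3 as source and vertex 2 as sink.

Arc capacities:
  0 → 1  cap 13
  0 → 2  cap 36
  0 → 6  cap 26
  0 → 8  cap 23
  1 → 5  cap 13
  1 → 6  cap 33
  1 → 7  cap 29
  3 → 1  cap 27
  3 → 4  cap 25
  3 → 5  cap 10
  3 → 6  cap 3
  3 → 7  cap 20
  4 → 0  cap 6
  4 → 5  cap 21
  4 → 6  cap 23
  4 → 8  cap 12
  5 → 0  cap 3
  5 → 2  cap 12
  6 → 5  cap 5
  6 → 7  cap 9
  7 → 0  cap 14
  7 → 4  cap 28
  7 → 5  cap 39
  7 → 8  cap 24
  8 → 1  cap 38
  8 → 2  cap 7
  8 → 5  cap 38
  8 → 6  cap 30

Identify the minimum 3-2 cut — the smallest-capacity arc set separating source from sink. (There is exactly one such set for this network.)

augment #1: 3→5→2 push 10
augment #2: 3→1→5→2 push 2
augment #3: 3→4→0→2 push 6
augment #4: 3→4→8→2 push 7
augment #5: 3→7→0→2 push 14
augment #6: 3→1→5→0→2 push 3
max flow = 42; residual-reachable set from 3 gives S-side
cut edges (S→T): {(4,0), (5,0), (5,2), (7,0), (8,2)} total cap 42

Min-cut arcs: {(4,0), (5,0), (5,2), (7,0), (8,2)} (total capacity 42)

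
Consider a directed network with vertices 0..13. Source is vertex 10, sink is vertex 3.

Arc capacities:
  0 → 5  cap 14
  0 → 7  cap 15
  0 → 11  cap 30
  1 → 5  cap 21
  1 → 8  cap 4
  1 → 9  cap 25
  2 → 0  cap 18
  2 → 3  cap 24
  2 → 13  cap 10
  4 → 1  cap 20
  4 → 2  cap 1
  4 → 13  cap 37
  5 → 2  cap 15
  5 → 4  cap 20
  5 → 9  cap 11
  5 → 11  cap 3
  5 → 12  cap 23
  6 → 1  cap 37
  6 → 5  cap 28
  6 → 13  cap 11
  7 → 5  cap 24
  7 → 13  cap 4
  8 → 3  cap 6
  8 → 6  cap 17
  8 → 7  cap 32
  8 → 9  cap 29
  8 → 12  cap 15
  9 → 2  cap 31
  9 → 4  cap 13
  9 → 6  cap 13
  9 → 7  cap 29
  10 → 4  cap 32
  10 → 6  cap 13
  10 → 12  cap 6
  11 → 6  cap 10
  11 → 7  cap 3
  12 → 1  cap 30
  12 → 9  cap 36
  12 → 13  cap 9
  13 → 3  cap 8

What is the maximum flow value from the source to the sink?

augment #1: 10→4→2→3 bottleneck 1, total now 1
augment #2: 10→4→13→3 bottleneck 8, total now 9
augment #3: 10→4→1→8→3 bottleneck 4, total now 13
augment #4: 10→6→5→2→3 bottleneck 13, total now 26
augment #5: 10→12→9→2→3 bottleneck 6, total now 32
augment #6: 10→4→1→5→2→3 bottleneck 2, total now 34
augment #7: 10→4→1→9→2→3 bottleneck 2, total now 36

Maximum flow value: 36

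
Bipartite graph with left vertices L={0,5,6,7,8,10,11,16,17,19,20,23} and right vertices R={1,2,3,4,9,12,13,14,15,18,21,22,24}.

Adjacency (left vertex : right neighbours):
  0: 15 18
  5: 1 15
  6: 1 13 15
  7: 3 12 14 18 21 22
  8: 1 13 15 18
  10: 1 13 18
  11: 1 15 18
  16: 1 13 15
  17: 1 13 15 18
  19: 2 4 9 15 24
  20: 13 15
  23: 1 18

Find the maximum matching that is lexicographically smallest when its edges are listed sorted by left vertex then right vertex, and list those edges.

|M| = 6 (so the lex-smallest maximum matching has 6 edges)
process left vertices in ascending order; for each, take the smallest-labelled available neighbour that still permits 6 edges overall, or leave it unmatched if none does
lex-smallest matching: {0-15, 5-1, 6-13, 7-3, 8-18, 19-2}

Lex-smallest maximum matching: {(0,15), (5,1), (6,13), (7,3), (8,18), (19,2)}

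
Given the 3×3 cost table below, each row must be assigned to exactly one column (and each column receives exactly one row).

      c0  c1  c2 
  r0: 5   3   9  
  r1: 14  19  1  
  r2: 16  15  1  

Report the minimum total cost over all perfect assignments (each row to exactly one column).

optimal assignment: row0→col1 (cost 3), row1→col0 (cost 14), row2→col2 (cost 1)
total = 3 + 14 + 1 = 18

Minimum assignment cost: 18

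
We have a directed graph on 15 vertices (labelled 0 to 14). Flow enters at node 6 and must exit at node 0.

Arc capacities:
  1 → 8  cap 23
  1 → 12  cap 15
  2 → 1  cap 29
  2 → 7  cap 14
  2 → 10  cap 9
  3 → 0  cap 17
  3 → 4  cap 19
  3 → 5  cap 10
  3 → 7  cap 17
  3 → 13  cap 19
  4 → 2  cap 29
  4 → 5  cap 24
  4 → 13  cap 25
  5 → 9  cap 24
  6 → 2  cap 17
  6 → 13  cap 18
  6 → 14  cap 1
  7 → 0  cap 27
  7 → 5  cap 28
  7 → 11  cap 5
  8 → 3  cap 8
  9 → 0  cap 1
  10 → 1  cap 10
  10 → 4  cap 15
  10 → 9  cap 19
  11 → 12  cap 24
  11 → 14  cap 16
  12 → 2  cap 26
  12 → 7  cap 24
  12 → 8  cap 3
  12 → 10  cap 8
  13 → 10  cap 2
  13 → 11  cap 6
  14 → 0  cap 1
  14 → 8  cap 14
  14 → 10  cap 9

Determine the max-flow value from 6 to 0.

Maximum flow value: 26

augment #1: 6→14→0 bottleneck 1, total now 1
augment #2: 6→2→7→0 bottleneck 14, total now 15
augment #3: 6→2→10→9→0 bottleneck 1, total now 16
augment #4: 6→2→1→8→3→0 bottleneck 2, total now 18
augment #5: 6→13→11→12→7→0 bottleneck 6, total now 24
augment #6: 6→13→10→1→8→3→0 bottleneck 2, total now 26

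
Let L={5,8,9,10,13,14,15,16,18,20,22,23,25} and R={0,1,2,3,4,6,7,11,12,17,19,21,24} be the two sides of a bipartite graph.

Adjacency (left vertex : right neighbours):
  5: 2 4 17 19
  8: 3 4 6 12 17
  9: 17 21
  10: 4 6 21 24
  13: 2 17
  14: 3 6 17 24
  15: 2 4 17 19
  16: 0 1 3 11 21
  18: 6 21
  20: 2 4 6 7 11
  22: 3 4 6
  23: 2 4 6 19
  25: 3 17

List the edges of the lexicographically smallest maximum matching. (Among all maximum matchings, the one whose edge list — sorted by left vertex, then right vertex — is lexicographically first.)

Lex-smallest maximum matching: {(5,2), (8,12), (9,17), (10,4), (14,24), (15,19), (16,0), (18,21), (20,7), (22,3), (23,6)}

|M| = 11 (so the lex-smallest maximum matching has 11 edges)
process left vertices in ascending order; for each, take the smallest-labelled available neighbour that still permits 11 edges overall, or leave it unmatched if none does
lex-smallest matching: {5-2, 8-12, 9-17, 10-4, 14-24, 15-19, 16-0, 18-21, 20-7, 22-3, 23-6}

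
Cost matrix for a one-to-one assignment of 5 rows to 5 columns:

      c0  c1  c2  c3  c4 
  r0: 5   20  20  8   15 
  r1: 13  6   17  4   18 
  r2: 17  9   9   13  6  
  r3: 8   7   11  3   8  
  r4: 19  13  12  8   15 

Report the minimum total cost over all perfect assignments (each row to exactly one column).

Minimum assignment cost: 32

optimal assignment: row0→col0 (cost 5), row1→col1 (cost 6), row2→col4 (cost 6), row3→col3 (cost 3), row4→col2 (cost 12)
total = 5 + 6 + 6 + 3 + 12 = 32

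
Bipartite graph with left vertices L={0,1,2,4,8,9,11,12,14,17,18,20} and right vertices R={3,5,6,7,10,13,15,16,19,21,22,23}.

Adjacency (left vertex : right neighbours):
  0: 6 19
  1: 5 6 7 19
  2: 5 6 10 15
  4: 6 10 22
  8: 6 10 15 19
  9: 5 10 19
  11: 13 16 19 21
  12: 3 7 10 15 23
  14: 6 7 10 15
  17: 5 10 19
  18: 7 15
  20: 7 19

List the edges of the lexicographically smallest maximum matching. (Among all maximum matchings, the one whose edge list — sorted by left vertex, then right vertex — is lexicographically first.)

Lex-smallest maximum matching: {(0,6), (1,5), (2,10), (4,22), (8,15), (9,19), (11,13), (12,3), (14,7)}

|M| = 9 (so the lex-smallest maximum matching has 9 edges)
process left vertices in ascending order; for each, take the smallest-labelled available neighbour that still permits 9 edges overall, or leave it unmatched if none does
lex-smallest matching: {0-6, 1-5, 2-10, 4-22, 8-15, 9-19, 11-13, 12-3, 14-7}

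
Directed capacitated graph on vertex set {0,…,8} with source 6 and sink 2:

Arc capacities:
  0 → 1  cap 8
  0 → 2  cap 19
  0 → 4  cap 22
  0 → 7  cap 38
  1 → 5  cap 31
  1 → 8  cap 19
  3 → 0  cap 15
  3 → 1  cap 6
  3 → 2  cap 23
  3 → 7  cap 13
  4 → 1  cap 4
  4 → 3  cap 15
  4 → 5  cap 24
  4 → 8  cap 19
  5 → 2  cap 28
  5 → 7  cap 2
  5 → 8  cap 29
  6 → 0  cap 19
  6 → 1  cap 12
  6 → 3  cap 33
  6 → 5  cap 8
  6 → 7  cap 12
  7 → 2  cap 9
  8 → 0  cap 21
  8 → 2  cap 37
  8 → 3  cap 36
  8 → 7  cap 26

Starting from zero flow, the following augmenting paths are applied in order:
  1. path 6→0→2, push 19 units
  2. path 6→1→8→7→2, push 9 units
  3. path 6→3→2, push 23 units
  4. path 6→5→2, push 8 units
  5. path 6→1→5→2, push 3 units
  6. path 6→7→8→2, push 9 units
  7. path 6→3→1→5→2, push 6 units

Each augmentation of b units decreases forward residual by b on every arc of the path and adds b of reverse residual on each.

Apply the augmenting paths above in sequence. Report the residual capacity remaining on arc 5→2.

after path 1 (6→0→2, push 19): res(5,2)=28
after path 2 (6→1→8→7→2, push 9): res(5,2)=28
after path 3 (6→3→2, push 23): res(5,2)=28
after path 4 (6→5→2, push 8): res(5,2)=20
after path 5 (6→1→5→2, push 3): res(5,2)=17
after path 6 (6→7→8→2, push 9): res(5,2)=17
after path 7 (6→3→1→5→2, push 6): res(5,2)=11

Residual capacity of (5,2): 11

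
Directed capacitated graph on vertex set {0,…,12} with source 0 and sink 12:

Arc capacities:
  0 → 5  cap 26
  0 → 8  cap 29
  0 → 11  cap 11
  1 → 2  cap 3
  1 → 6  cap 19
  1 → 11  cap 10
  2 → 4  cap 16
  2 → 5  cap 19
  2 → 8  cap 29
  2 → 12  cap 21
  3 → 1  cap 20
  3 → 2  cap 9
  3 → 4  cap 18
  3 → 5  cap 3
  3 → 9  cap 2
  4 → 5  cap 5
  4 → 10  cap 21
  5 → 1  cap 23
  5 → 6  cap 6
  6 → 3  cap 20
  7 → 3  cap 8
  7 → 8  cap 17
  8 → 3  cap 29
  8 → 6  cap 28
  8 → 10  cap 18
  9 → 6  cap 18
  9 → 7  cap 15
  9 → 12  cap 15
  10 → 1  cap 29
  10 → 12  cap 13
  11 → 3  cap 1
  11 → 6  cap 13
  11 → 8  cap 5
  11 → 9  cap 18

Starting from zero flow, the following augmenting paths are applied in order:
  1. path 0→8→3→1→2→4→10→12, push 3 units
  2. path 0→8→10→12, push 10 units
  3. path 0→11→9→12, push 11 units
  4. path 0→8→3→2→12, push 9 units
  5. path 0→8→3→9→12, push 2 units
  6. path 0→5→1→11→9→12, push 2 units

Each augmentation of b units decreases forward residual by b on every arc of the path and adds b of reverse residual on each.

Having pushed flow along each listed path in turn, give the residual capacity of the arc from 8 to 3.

Residual capacity of (8,3): 15

after path 1 (0→8→3→1→2→4→10→12, push 3): res(8,3)=26
after path 2 (0→8→10→12, push 10): res(8,3)=26
after path 3 (0→11→9→12, push 11): res(8,3)=26
after path 4 (0→8→3→2→12, push 9): res(8,3)=17
after path 5 (0→8→3→9→12, push 2): res(8,3)=15
after path 6 (0→5→1→11→9→12, push 2): res(8,3)=15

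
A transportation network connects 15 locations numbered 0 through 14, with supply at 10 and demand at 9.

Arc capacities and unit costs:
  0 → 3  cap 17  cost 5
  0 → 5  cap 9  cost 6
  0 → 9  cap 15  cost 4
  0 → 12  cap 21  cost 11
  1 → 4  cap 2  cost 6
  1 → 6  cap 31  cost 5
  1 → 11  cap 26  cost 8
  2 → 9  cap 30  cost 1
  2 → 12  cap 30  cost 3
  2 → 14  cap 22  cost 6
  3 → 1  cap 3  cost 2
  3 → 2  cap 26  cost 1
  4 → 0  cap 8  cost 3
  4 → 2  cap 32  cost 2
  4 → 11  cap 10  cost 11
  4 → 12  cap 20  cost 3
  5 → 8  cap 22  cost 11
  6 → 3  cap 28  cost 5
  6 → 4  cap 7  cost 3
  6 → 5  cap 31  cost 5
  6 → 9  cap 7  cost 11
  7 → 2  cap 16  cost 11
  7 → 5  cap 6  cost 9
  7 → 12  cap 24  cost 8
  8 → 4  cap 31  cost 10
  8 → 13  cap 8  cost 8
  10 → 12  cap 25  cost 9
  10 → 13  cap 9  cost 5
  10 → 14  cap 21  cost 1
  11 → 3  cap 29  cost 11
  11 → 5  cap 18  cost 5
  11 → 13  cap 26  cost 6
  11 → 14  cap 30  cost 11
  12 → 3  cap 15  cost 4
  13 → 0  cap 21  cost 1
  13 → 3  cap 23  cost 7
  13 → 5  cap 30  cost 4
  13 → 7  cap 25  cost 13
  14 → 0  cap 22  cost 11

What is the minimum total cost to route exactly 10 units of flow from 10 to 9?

Minimum cost for 10 units: 105

shortest-cost path #1: 10→13→0→9 push 9 @ unit cost 10 (adds 90)
shortest-cost path #2: 10→12→3→2→9 push 1 @ unit cost 15 (adds 15)
total cost = 105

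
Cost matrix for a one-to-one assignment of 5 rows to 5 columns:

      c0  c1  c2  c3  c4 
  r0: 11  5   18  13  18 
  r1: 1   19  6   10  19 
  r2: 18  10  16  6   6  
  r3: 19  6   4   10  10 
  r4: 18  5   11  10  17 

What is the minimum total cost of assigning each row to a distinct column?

Minimum assignment cost: 26

optimal assignment: row0→col1 (cost 5), row1→col0 (cost 1), row2→col4 (cost 6), row3→col2 (cost 4), row4→col3 (cost 10)
total = 5 + 1 + 6 + 4 + 10 = 26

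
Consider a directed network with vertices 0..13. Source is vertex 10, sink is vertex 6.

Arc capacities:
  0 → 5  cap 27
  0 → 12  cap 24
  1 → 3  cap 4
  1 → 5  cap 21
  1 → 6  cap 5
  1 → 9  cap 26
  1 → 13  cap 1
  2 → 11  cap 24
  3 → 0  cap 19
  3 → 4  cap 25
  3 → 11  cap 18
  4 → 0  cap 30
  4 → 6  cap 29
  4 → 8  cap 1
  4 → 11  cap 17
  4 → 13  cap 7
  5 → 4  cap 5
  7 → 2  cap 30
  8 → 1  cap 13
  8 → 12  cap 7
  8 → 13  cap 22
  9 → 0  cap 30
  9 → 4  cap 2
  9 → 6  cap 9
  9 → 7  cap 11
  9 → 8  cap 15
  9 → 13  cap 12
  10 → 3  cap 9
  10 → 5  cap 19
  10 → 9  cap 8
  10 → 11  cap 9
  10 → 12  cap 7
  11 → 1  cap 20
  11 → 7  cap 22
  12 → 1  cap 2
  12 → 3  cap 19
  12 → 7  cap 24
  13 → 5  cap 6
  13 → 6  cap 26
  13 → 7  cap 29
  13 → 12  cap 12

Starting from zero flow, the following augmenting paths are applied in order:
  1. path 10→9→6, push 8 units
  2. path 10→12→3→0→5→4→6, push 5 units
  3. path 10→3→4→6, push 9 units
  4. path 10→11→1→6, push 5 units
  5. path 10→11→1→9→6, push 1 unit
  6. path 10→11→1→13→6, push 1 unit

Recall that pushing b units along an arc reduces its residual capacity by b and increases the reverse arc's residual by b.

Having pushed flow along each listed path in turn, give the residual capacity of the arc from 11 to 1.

after path 1 (10→9→6, push 8): res(11,1)=20
after path 2 (10→12→3→0→5→4→6, push 5): res(11,1)=20
after path 3 (10→3→4→6, push 9): res(11,1)=20
after path 4 (10→11→1→6, push 5): res(11,1)=15
after path 5 (10→11→1→9→6, push 1): res(11,1)=14
after path 6 (10→11→1→13→6, push 1): res(11,1)=13

Residual capacity of (11,1): 13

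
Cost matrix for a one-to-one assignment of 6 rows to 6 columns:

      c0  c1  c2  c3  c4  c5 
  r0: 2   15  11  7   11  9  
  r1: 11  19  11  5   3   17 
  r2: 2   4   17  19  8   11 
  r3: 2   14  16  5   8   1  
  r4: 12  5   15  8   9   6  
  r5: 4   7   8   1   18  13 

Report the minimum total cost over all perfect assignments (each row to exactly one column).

optimal assignment: row0→col2 (cost 11), row1→col4 (cost 3), row2→col0 (cost 2), row3→col5 (cost 1), row4→col1 (cost 5), row5→col3 (cost 1)
total = 11 + 3 + 2 + 1 + 5 + 1 = 23

Minimum assignment cost: 23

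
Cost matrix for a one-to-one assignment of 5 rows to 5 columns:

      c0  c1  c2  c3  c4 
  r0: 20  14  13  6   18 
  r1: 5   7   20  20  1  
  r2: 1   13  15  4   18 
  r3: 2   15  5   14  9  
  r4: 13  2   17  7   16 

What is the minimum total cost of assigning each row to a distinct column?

Minimum assignment cost: 15

optimal assignment: row0→col3 (cost 6), row1→col4 (cost 1), row2→col0 (cost 1), row3→col2 (cost 5), row4→col1 (cost 2)
total = 6 + 1 + 1 + 5 + 2 = 15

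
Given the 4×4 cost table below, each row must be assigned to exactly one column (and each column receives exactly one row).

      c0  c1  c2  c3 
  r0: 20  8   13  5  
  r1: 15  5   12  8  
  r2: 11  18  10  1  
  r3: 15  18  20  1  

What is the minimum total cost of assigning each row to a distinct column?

optimal assignment: row0→col2 (cost 13), row1→col1 (cost 5), row2→col0 (cost 11), row3→col3 (cost 1)
total = 13 + 5 + 11 + 1 = 30

Minimum assignment cost: 30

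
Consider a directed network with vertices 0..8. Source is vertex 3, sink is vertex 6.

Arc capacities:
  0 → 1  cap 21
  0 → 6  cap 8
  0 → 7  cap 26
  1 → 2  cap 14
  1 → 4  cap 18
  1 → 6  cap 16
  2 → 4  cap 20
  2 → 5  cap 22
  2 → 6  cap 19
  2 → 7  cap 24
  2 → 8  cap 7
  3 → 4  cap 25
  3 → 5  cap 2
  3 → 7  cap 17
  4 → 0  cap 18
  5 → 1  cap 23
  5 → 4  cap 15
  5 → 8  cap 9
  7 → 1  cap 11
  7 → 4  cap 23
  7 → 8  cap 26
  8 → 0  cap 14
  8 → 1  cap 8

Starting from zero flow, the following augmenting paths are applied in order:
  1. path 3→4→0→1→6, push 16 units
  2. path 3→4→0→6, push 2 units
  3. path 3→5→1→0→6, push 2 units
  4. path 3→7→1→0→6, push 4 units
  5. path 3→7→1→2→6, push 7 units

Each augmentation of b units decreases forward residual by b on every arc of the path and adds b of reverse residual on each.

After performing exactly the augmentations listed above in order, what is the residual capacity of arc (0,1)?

Residual capacity of (0,1): 11

after path 1 (3→4→0→1→6, push 16): res(0,1)=5
after path 2 (3→4→0→6, push 2): res(0,1)=5
after path 3 (3→5→1→0→6, push 2): res(0,1)=7
after path 4 (3→7→1→0→6, push 4): res(0,1)=11
after path 5 (3→7→1→2→6, push 7): res(0,1)=11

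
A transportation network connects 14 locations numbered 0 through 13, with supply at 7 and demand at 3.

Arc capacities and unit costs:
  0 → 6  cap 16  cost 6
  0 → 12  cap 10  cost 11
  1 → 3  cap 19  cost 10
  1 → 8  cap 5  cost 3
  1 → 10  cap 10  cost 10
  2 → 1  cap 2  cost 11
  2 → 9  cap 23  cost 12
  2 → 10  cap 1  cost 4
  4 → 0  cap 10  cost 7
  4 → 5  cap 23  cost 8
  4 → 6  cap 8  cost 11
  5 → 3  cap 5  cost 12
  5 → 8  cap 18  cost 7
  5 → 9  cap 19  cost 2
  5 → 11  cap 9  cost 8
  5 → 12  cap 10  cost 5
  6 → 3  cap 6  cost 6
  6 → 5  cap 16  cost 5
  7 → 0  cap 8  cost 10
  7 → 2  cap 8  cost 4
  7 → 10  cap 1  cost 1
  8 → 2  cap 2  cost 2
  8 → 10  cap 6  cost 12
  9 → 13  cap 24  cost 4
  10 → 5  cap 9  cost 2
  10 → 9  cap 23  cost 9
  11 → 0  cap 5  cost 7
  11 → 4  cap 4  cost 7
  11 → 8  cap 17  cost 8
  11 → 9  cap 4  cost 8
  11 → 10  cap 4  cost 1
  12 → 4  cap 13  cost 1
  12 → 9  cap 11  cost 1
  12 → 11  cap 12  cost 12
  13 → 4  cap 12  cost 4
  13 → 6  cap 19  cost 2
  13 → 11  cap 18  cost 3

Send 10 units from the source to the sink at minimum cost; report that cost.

Minimum cost for 10 units: 219

shortest-cost path #1: 7→10→5→3 push 1 @ unit cost 15 (adds 15)
shortest-cost path #2: 7→0→6→3 push 6 @ unit cost 22 (adds 132)
shortest-cost path #3: 7→2→10→5→3 push 1 @ unit cost 22 (adds 22)
shortest-cost path #4: 7→2→1→3 push 2 @ unit cost 25 (adds 50)
total cost = 219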